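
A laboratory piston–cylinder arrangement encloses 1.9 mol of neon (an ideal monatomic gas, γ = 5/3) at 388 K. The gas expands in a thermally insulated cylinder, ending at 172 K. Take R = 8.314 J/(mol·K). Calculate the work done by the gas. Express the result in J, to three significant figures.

Adiabatic ⇒ Q = 0, so W_by = −ΔU = nCᵥ(T₁ − T₂).
Cᵥ = 3R/2 = 12.47 J/(mol·K).
W = (1.9)(12.47)(388 − 172) = 5118 J.

W ≈ 5120 J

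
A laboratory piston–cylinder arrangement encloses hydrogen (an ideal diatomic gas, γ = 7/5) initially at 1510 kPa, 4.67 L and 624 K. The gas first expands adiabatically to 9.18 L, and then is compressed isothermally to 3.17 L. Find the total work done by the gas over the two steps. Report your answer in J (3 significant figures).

W_total ≈ -1550 J

Step 1 (adiabatic): W = (P₁V₁ − P₂V₂)/(γ−1) = (7052 − 5381)/0.4 = 4176 J.
After step 1: P = 586.2 kPa, V = 9.18 L, T = 476.2 K.
Step 2 (isothermal): W = P₁V₁ ln(V₂/V₁) = (5381) ln(3.17/9.18) = -5722 J.
W_total = 4176 − 5722 = -1546 J.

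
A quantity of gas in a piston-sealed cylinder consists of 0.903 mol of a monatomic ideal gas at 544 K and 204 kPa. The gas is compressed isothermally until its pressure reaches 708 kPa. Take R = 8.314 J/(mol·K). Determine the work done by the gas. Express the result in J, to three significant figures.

W ≈ -5080 J

Isothermal process: W = nRT ln(V₂/V₁) = nRT ln(P₁/P₂).
W = (0.903)(8.314)(544) × ln(204/708)
  = 4084 × ln(0.2881) = 4084 × -1.244
W_by_gas = -5082 J.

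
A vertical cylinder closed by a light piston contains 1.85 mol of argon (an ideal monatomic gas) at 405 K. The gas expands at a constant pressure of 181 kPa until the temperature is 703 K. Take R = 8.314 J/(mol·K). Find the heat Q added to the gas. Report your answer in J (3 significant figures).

Q ≈ 11500 J

Isobaric: W = nRΔT = (1.85)(8.314)(298) = 4584 J.
ΔU = nCᵥΔT with Cᵥ = 3R/2: ΔU = (1.85)(12.47)(298) = 6875 J.
Q = ΔU + W = 6875 + 4584 = 11459 J.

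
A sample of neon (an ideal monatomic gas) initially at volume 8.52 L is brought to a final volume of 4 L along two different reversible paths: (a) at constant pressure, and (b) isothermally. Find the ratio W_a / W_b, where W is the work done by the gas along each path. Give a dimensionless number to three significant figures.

Path (a) isobaric: W = P₁(V₂ − V₁) → W_a/(P₁V₁) = -0.5305.
Path (b) isothermal: W = P₁V₁ ln(V₂/V₁) → W_b/(P₁V₁) = -0.7561.
W_a / W_b = -0.5305 / -0.7561 = 0.7016.

W_a / W_b ≈ 0.702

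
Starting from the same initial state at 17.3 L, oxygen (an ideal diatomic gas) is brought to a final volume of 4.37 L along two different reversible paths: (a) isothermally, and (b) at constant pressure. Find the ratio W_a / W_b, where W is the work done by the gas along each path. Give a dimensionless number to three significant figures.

Path (a) isothermal: W = P₁V₁ ln(V₂/V₁) → W_a/(P₁V₁) = -1.376.
Path (b) isobaric: W = P₁(V₂ − V₁) → W_b/(P₁V₁) = -0.7474.
W_a / W_b = -1.376 / -0.7474 = 1.841.

W_a / W_b ≈ 1.84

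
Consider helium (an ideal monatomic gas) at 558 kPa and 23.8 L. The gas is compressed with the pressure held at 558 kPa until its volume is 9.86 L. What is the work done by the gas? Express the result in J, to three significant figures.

W ≈ -7780 J

Isobaric: W = P ΔV.
W = (558 kPa)(9.86 − 23.8 L) = (558)(-13.94) = -7779 J.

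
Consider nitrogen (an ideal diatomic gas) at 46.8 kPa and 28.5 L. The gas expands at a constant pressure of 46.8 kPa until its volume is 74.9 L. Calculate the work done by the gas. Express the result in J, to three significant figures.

W ≈ 2170 J

Isobaric: W = P ΔV.
W = (46.8 kPa)(74.9 − 28.5 L) = (46.8)(46.4) = 2172 J.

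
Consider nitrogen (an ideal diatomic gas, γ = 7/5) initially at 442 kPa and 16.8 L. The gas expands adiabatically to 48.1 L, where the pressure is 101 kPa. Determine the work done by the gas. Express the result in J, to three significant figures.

Adiabatic: W = (P₁V₁ − P₂V₂)/(γ − 1) with γ = 7/5.
P₁V₁ = 7426 J, P₂V₂ = 4858 J.
W = (7426 − 4858) / 0.4 = 6419 J.

W ≈ 6420 J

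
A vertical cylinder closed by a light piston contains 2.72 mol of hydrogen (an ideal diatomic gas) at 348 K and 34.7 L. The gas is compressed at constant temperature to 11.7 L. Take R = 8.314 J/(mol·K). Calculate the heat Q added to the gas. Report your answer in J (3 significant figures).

Isothermal ⇒ ΔU = 0, so Q = W = nRT ln(V₂/V₁).
Q = (2.72)(8.314)(348) ln(11.7/34.7) = 7870 × -1.087 = -8556 J.

Q ≈ -8560 J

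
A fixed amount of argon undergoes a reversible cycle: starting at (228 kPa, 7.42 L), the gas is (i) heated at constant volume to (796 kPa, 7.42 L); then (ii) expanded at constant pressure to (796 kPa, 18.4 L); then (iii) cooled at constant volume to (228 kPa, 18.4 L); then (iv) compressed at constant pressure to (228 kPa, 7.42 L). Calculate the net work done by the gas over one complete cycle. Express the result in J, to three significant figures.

W_net ≈ 6240 J

Constant-volume legs do no work.
W(ii) = (796)(18.4 − 7.42) = 8740 J; W(iv) = (228)(7.42 − 18.4) = -2503 J.
W_net = 8740 − 2503 = 6237 J (the clockwise enclosed area).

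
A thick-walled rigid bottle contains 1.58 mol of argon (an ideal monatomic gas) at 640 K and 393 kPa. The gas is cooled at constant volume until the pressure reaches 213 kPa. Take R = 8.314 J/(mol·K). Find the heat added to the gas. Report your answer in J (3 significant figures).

Q ≈ -5780 J

Constant volume ⇒ W = 0, so Q = ΔU = nCᵥΔT with Cᵥ = 3R/2 = 12.47 J/(mol·K).
At constant V, T₂/T₁ = P₂/P₁ ⇒ ΔT = T₁(P₂/P₁ − 1) = 640·(213/393 − 1) = -293.1 K.
ΔU = (1.58)(12.47)(-293.1) = -5776 J.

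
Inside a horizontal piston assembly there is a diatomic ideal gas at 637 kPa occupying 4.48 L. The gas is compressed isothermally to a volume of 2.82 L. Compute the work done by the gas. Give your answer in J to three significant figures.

Isothermal: W = nRT ln(V₂/V₁) = P₁V₁ ln(V₂/V₁).
P₁V₁ = (637 kPa)(4.48 L) = 2854 J.
W = 2854 × ln(2.82/4.48) = 2854 × -0.4629
W_by_gas = -1321 J.

W ≈ -1320 J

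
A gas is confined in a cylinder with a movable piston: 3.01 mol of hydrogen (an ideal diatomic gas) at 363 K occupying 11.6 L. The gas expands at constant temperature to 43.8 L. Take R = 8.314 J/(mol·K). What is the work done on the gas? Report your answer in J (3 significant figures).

W ≈ -12100 J

Isothermal: W = nRT ln(V₂/V₁).
W = (3.01)(8.314)(363) × ln(43.8/11.6)
  = 9084 × 1.329
W_by_gas = 12069 J; work on gas = −W_by = -12069 J.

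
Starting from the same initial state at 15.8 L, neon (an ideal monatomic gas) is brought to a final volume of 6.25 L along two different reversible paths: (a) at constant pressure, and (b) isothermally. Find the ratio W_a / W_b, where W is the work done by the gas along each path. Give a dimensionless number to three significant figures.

Path (a) isobaric: W = P₁(V₂ − V₁) → W_a/(P₁V₁) = -0.6044.
Path (b) isothermal: W = P₁V₁ ln(V₂/V₁) → W_b/(P₁V₁) = -0.9274.
W_a / W_b = -0.6044 / -0.9274 = 0.6517.

W_a / W_b ≈ 0.652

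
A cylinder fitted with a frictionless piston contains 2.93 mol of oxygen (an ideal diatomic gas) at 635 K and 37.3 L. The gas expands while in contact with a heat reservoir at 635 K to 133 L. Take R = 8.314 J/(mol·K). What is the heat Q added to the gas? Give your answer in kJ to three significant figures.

Isothermal ⇒ ΔU = 0, so Q = W = nRT ln(V₂/V₁).
Q = (2.93)(8.314)(635) ln(133/37.3) = 15469 × 1.271 = 19666 J.

Q ≈ 19.7 kJ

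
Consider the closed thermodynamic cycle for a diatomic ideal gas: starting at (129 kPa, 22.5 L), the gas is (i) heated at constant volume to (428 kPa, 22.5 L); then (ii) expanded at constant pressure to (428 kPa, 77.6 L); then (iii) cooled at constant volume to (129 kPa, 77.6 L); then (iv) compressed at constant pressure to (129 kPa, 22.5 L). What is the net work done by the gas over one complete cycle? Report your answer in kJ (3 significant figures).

Constant-volume legs do no work.
W(ii) = (428)(77.6 − 22.5) = 23583 J; W(iv) = (129)(22.5 − 77.6) = -7108 J.
W_net = 23583 − 7108 = 16475 J (the clockwise enclosed area).

W_net ≈ 16.5 kJ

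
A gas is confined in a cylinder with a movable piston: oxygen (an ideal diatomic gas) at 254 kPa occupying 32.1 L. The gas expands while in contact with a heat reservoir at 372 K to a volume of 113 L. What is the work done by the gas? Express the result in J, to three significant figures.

W ≈ 10300 J

Isothermal: W = nRT ln(V₂/V₁) = P₁V₁ ln(V₂/V₁).
P₁V₁ = (254 kPa)(32.1 L) = 8153 J.
W = 8153 × ln(113/32.1) = 8153 × 1.259
W_by_gas = 10261 J.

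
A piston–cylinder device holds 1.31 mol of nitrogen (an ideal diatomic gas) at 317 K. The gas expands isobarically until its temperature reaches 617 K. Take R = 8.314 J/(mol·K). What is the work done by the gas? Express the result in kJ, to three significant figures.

W ≈ 3.27 kJ

Isobaric: W = P ΔV = nR ΔT.
W = (1.31)(8.314)(617 − 317) = 3267 J.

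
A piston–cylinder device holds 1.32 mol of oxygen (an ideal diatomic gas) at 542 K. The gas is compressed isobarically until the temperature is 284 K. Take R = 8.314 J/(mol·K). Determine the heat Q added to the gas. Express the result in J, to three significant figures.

Q ≈ -9910 J

Isobaric: W = nRΔT = (1.32)(8.314)(-258) = -2831 J.
ΔU = nCᵥΔT with Cᵥ = 5R/2: ΔU = (1.32)(20.79)(-258) = -7079 J.
Q = ΔU + W = -7079 − 2831 = -9910 J.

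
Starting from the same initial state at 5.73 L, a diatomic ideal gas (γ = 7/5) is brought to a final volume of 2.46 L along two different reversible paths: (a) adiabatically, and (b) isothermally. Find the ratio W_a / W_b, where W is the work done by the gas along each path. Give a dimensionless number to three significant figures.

W_a / W_b ≈ 1.19

Path (a) adiabatic: W = P₁V₁(1 − (V₁/V₂)^(γ−1))/(γ−1) → W_a/(P₁V₁) = -1.006.
Path (b) isothermal: W = P₁V₁ ln(V₂/V₁) → W_b/(P₁V₁) = -0.8456.
W_a / W_b = -1.006 / -0.8456 = 1.19.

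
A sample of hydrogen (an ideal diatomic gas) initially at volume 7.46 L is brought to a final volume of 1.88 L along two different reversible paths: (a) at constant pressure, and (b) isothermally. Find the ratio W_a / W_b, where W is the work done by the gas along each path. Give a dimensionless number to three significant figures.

Path (a) isobaric: W = P₁(V₂ − V₁) → W_a/(P₁V₁) = -0.748.
Path (b) isothermal: W = P₁V₁ ln(V₂/V₁) → W_b/(P₁V₁) = -1.378.
W_a / W_b = -0.748 / -1.378 = 0.5427.

W_a / W_b ≈ 0.543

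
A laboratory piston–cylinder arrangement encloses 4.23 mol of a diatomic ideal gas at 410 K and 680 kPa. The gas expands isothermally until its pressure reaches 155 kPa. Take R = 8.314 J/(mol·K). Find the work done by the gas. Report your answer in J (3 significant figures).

W ≈ 21300 J

Isothermal process: W = nRT ln(V₂/V₁) = nRT ln(P₁/P₂).
W = (4.23)(8.314)(410) × ln(680/155)
  = 14419 × ln(4.387) = 14419 × 1.479
W_by_gas = 21321 J.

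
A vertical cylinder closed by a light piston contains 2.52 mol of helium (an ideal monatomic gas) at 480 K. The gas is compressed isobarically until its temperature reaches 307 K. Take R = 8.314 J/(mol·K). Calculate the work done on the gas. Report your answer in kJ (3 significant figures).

Isobaric: W = P ΔV = nR ΔT.
W = (2.52)(8.314)(307 − 480) = -3625 J.
Work on gas = −W_by = 3625 J.

W ≈ 3.62 kJ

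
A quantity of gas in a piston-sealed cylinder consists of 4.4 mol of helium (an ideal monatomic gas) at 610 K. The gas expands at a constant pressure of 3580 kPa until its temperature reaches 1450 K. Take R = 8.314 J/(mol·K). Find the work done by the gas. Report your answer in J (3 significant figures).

W ≈ 30700 J

Isobaric: W = P ΔV = nR ΔT.
W = (4.4)(8.314)(1450 − 610) = 30729 J.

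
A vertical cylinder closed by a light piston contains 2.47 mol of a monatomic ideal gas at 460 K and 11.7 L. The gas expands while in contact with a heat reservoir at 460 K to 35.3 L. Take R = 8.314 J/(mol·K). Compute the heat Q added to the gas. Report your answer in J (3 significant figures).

Isothermal ⇒ ΔU = 0, so Q = W = nRT ln(V₂/V₁).
Q = (2.47)(8.314)(460) ln(35.3/11.7) = 9446 × 1.104 = 10432 J.

Q ≈ 10400 J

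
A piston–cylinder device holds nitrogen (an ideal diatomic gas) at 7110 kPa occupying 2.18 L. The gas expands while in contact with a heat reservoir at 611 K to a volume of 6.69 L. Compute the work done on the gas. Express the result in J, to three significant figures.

Isothermal: W = nRT ln(V₂/V₁) = P₁V₁ ln(V₂/V₁).
P₁V₁ = (7110 kPa)(2.18 L) = 15500 J.
W = 15500 × ln(6.69/2.18) = 15500 × 1.121
W_by_gas = 17380 J; work on gas = −W_by = -17380 J.

W ≈ -17400 J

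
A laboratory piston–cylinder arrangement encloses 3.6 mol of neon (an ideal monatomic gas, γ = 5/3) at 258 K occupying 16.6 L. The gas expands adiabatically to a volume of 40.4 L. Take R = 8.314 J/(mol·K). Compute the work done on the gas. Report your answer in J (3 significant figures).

Adiabatic: TV^(γ−1) = const with γ = 5/3.
T₂ = T₁ (V₁/V₂)^(γ−1) = 258 × (16.6/40.4)^0.667 = 258 × 0.5527 = 142.6 K.
W_by = nCᵥ(T₁ − T₂) = (3.6)(12.47)(258 − 142.6) = 5181 J.
Work on gas = −W_by = -5181 J.

W ≈ -5180 J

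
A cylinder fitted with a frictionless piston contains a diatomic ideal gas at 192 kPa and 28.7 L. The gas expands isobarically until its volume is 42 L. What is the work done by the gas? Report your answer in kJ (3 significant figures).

Isobaric: W = P ΔV.
W = (192 kPa)(42 − 28.7 L) = (192)(13.3) = 2554 J.

W ≈ 2.55 kJ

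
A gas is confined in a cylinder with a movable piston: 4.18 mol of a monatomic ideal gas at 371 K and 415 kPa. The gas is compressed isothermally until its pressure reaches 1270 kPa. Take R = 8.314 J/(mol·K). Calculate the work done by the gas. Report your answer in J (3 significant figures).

W ≈ -14400 J

Isothermal process: W = nRT ln(V₂/V₁) = nRT ln(P₁/P₂).
W = (4.18)(8.314)(371) × ln(415/1270)
  = 12893 × ln(0.3268) = 12893 × -1.118
W_by_gas = -14421 J.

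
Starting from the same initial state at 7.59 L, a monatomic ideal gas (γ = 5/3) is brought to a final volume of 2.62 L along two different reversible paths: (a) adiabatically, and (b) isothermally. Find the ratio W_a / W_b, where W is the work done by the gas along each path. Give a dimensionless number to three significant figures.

Path (a) adiabatic: W = P₁V₁(1 − (V₁/V₂)^(γ−1))/(γ−1) → W_a/(P₁V₁) = -1.548.
Path (b) isothermal: W = P₁V₁ ln(V₂/V₁) → W_b/(P₁V₁) = -1.064.
W_a / W_b = -1.548 / -1.064 = 1.456.

W_a / W_b ≈ 1.46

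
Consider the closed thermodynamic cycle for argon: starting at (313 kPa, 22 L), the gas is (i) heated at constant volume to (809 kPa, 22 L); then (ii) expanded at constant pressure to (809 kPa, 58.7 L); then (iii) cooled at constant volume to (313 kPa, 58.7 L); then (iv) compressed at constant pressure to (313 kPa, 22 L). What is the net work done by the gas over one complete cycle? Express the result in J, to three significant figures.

Constant-volume legs do no work.
W(ii) = (809)(58.7 − 22) = 29690 J; W(iv) = (313)(22 − 58.7) = -11487 J.
W_net = 29690 − 11487 = 18203 J (the clockwise enclosed area).

W_net ≈ 18200 J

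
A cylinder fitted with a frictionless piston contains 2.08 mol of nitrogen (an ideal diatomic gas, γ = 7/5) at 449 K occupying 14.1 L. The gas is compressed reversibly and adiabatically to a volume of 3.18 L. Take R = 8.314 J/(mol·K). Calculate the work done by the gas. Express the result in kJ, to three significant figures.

Adiabatic: TV^(γ−1) = const with γ = 7/5.
T₂ = T₁ (V₁/V₂)^(γ−1) = 449 × (14.1/3.18)^0.4 = 449 × 1.814 = 814.6 K.
W_by = nCᵥ(T₁ − T₂) = (2.08)(20.79)(449 − 814.6) = -15807 J.

W ≈ -15.8 kJ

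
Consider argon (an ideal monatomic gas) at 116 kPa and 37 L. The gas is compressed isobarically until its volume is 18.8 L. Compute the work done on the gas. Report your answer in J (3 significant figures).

Isobaric: W = P ΔV.
W = (116 kPa)(18.8 − 37 L) = (116)(-18.2) = -2111 J.
Work on gas = −W_by = 2111 J.

W ≈ 2110 J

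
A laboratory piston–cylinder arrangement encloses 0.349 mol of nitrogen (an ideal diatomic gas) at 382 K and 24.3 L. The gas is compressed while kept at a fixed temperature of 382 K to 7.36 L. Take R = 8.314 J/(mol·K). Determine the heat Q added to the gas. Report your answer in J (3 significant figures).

Isothermal ⇒ ΔU = 0, so Q = W = nRT ln(V₂/V₁).
Q = (0.349)(8.314)(382) ln(7.36/24.3) = 1108 × -1.194 = -1324 J.

Q ≈ -1320 J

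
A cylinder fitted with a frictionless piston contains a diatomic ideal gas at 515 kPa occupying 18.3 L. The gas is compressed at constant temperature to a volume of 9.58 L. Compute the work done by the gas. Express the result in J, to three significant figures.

Isothermal: W = nRT ln(V₂/V₁) = P₁V₁ ln(V₂/V₁).
P₁V₁ = (515 kPa)(18.3 L) = 9424 J.
W = 9424 × ln(9.58/18.3) = 9424 × -0.6472
W_by_gas = -6100 J.

W ≈ -6100 J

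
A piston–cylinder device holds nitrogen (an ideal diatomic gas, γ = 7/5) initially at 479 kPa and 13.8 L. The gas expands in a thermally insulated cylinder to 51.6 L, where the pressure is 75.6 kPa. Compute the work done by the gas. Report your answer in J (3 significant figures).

W ≈ 6770 J

Adiabatic: W = (P₁V₁ − P₂V₂)/(γ − 1) with γ = 7/5.
P₁V₁ = 6610 J, P₂V₂ = 3901 J.
W = (6610 − 3901) / 0.4 = 6773 J.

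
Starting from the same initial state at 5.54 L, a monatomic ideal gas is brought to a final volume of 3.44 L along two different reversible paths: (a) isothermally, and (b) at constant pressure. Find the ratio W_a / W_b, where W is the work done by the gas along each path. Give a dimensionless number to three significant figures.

W_a / W_b ≈ 1.26

Path (a) isothermal: W = P₁V₁ ln(V₂/V₁) → W_a/(P₁V₁) = -0.4765.
Path (b) isobaric: W = P₁(V₂ − V₁) → W_b/(P₁V₁) = -0.3791.
W_a / W_b = -0.4765 / -0.3791 = 1.257.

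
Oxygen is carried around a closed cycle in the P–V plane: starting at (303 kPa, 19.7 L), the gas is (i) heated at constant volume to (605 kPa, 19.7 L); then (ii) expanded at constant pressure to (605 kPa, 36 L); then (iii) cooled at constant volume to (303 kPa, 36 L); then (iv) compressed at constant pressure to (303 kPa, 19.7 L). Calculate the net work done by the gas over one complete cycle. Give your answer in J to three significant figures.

W_net ≈ 4920 J

Constant-volume legs do no work.
W(ii) = (605)(36 − 19.7) = 9862 J; W(iv) = (303)(19.7 − 36) = -4939 J.
W_net = 9862 − 4939 = 4923 J (the clockwise enclosed area).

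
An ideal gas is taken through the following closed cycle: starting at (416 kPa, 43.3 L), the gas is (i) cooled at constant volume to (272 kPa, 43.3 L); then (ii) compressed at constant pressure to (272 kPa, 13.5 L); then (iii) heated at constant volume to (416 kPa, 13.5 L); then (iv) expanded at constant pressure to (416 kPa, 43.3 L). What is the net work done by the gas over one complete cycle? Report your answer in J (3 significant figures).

Constant-volume legs do no work.
W(ii) = (272)(13.5 − 43.3) = -8106 J; W(iv) = (416)(43.3 − 13.5) = 12397 J.
W_net = -8106 + 12397 = 4291 J (the clockwise enclosed area).

W_net ≈ 4290 J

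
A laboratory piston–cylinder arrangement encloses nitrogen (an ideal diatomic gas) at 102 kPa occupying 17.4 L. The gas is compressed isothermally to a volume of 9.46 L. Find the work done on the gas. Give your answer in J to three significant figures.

W ≈ 1080 J

Isothermal: W = nRT ln(V₂/V₁) = P₁V₁ ln(V₂/V₁).
P₁V₁ = (102 kPa)(17.4 L) = 1775 J.
W = 1775 × ln(9.46/17.4) = 1775 × -0.6094
W_by_gas = -1082 J; work on gas = −W_by = 1082 J.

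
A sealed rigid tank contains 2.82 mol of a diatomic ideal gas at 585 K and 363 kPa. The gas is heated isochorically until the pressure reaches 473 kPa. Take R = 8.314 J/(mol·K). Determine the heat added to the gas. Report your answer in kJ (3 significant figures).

Constant volume ⇒ W = 0, so Q = ΔU = nCᵥΔT with Cᵥ = 5R/2 = 20.79 J/(mol·K).
At constant V, T₂/T₁ = P₂/P₁ ⇒ ΔT = T₁(P₂/P₁ − 1) = 585·(473/363 − 1) = 177.3 K.
ΔU = (2.82)(20.79)(177.3) = 10391 J.

Q ≈ 10.4 kJ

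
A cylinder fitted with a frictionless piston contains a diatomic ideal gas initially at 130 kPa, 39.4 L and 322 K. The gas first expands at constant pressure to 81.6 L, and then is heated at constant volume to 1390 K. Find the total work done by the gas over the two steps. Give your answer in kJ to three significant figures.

Step 1 (isobaric): W = PΔV = (130 kPa)(81.6 − 39.4 L) = 5486 J.
Step 2 (isochoric): W = 0 (constant volume).
W_total = 5486 + 0 = 5486 J.

W_total ≈ 5.49 kJ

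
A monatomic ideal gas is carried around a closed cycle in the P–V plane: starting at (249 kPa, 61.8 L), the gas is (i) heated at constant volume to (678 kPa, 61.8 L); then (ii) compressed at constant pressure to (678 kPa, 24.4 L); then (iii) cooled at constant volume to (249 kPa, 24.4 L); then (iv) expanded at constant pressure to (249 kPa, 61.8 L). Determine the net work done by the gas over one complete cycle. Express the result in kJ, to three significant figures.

W_net ≈ -16.0 kJ

Constant-volume legs do no work.
W(ii) = (678)(24.4 − 61.8) = -25357 J; W(iv) = (249)(61.8 − 24.4) = 9313 J.
W_net = -25357 + 9313 = -16045 J (the counter-clockwise enclosed area).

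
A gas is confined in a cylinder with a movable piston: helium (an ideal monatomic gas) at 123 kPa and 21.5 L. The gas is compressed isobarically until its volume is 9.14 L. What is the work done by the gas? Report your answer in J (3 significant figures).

W ≈ -1520 J

Isobaric: W = P ΔV.
W = (123 kPa)(9.14 − 21.5 L) = (123)(-12.36) = -1520 J.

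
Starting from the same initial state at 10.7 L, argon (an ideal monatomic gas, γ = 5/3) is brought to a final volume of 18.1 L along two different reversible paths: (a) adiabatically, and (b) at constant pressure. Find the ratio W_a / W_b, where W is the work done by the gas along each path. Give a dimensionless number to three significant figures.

W_a / W_b ≈ 0.641

Path (a) adiabatic: W = P₁V₁(1 − (V₁/V₂)^(γ−1))/(γ−1) → W_a/(P₁V₁) = 0.4434.
Path (b) isobaric: W = P₁(V₂ − V₁) → W_b/(P₁V₁) = 0.6916.
W_a / W_b = 0.4434 / 0.6916 = 0.6412.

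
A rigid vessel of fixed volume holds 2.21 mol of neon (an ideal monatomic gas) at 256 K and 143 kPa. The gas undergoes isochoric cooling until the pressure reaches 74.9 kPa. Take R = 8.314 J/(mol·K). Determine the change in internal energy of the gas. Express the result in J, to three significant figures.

ΔU ≈ -3360 J

Constant volume ⇒ W = 0, so Q = ΔU = nCᵥΔT with Cᵥ = 3R/2 = 12.47 J/(mol·K).
At constant V, T₂/T₁ = P₂/P₁ ⇒ ΔT = T₁(P₂/P₁ − 1) = 256·(74.9/143 − 1) = -121.9 K.
ΔU = (2.21)(12.47)(-121.9) = -3360 J.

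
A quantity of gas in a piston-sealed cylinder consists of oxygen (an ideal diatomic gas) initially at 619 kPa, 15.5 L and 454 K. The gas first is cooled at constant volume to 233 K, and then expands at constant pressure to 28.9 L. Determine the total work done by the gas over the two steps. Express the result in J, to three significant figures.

Step 1 (isochoric): W = 0 (constant volume).
After step 1: P = 317.7 kPa (V unchanged).
Step 2 (isobaric): W = PΔV = (317.7 kPa)(28.9 − 15.5 L) = 4257 J.
W_total = 0 + 4257 = 4257 J.

W_total ≈ 4260 J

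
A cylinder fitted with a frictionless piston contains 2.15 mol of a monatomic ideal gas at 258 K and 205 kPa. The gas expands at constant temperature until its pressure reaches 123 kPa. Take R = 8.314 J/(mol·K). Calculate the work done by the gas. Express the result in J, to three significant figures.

Isothermal process: W = nRT ln(V₂/V₁) = nRT ln(P₁/P₂).
W = (2.15)(8.314)(258) × ln(205/123)
  = 4612 × ln(1.667) = 4612 × 0.5108
W_by_gas = 2356 J.

W ≈ 2360 J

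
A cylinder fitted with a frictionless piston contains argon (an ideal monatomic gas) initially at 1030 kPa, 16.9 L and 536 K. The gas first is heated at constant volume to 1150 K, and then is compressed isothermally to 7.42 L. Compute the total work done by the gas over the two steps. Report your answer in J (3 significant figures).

W_total ≈ -30700 J

Step 1 (isochoric): W = 0 (constant volume).
After step 1: P = 2210 kPa (V unchanged).
Step 2 (isothermal): W = P₁V₁ ln(V₂/V₁) = (37347) ln(7.42/16.9) = -30742 J.
W_total = 0 − 30742 = -30742 J.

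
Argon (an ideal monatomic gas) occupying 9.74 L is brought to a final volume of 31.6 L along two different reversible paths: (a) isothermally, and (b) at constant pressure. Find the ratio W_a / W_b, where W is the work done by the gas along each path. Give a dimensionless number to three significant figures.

W_a / W_b ≈ 0.524

Path (a) isothermal: W = P₁V₁ ln(V₂/V₁) → W_a/(P₁V₁) = 1.177.
Path (b) isobaric: W = P₁(V₂ − V₁) → W_b/(P₁V₁) = 2.244.
W_a / W_b = 1.177 / 2.244 = 0.5244.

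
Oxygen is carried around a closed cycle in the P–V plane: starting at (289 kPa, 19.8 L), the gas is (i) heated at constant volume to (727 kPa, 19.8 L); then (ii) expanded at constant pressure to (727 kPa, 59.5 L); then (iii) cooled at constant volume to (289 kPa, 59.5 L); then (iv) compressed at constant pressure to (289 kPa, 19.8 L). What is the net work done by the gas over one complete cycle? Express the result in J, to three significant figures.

Constant-volume legs do no work.
W(ii) = (727)(59.5 − 19.8) = 28862 J; W(iv) = (289)(19.8 − 59.5) = -11473 J.
W_net = 28862 − 11473 = 17389 J (the clockwise enclosed area).

W_net ≈ 17400 J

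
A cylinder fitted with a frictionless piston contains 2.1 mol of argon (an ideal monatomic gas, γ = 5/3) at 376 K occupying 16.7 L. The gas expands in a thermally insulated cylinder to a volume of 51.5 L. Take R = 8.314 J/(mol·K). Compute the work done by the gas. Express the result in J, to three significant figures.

Adiabatic: TV^(γ−1) = const with γ = 5/3.
T₂ = T₁ (V₁/V₂)^(γ−1) = 376 × (16.7/51.5)^0.667 = 376 × 0.472 = 177.5 K.
W_by = nCᵥ(T₁ − T₂) = (2.1)(12.47)(376 − 177.5) = 5199 J.

W ≈ 5200 J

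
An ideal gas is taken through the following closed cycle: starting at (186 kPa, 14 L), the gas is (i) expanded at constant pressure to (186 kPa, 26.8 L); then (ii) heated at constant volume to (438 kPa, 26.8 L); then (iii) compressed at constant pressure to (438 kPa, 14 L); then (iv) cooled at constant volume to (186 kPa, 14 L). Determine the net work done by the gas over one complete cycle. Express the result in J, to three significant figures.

Constant-volume legs do no work.
W(i) = (186)(26.8 − 14) = 2381 J; W(iii) = (438)(14 − 26.8) = -5606 J.
W_net = 2381 − 5606 = -3226 J (the counter-clockwise enclosed area).

W_net ≈ -3230 J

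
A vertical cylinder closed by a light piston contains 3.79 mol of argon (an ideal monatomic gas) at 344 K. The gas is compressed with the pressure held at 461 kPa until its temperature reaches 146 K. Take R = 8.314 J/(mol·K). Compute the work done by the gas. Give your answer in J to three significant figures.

Isobaric: W = P ΔV = nR ΔT.
W = (3.79)(8.314)(146 − 344) = -6239 J.

W ≈ -6240 J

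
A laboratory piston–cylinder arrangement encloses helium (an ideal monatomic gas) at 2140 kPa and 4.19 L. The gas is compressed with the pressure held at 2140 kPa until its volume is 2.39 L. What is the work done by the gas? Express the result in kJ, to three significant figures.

W ≈ -3.85 kJ

Isobaric: W = P ΔV.
W = (2140 kPa)(2.39 − 4.19 L) = (2140)(-1.8) = -3852 J.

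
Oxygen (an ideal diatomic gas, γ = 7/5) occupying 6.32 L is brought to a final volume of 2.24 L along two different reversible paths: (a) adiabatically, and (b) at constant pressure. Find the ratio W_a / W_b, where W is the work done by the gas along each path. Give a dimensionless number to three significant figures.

W_a / W_b ≈ 1.99

Path (a) adiabatic: W = P₁V₁(1 − (V₁/V₂)^(γ−1))/(γ−1) → W_a/(P₁V₁) = -1.286.
Path (b) isobaric: W = P₁(V₂ − V₁) → W_b/(P₁V₁) = -0.6456.
W_a / W_b = -1.286 / -0.6456 = 1.991.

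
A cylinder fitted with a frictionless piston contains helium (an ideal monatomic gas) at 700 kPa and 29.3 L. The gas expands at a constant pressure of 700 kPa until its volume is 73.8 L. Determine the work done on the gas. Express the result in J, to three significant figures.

Isobaric: W = P ΔV.
W = (700 kPa)(73.8 − 29.3 L) = (700)(44.5) = 31150 J.
Work on gas = −W_by = -31150 J.

W ≈ -31200 J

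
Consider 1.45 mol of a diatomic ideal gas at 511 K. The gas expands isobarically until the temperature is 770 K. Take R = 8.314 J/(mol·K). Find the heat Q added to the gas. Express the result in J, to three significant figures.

Isobaric: W = nRΔT = (1.45)(8.314)(259) = 3122 J.
ΔU = nCᵥΔT with Cᵥ = 5R/2: ΔU = (1.45)(20.79)(259) = 7806 J.
Q = ΔU + W = 7806 + 3122 = 10928 J.

Q ≈ 10900 J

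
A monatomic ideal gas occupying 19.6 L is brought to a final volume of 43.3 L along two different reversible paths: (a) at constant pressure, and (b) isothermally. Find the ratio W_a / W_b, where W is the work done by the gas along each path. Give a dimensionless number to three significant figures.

Path (a) isobaric: W = P₁(V₂ − V₁) → W_a/(P₁V₁) = 1.209.
Path (b) isothermal: W = P₁V₁ ln(V₂/V₁) → W_b/(P₁V₁) = 0.7926.
W_a / W_b = 1.209 / 0.7926 = 1.526.

W_a / W_b ≈ 1.53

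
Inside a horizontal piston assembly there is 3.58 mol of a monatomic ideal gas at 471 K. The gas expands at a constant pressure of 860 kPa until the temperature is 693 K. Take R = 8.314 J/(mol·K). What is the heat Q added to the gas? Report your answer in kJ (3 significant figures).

Isobaric: W = nRΔT = (3.58)(8.314)(222) = 6608 J.
ΔU = nCᵥΔT with Cᵥ = 3R/2: ΔU = (3.58)(12.47)(222) = 9911 J.
Q = ΔU + W = 9911 + 6608 = 16519 J.

Q ≈ 16.5 kJ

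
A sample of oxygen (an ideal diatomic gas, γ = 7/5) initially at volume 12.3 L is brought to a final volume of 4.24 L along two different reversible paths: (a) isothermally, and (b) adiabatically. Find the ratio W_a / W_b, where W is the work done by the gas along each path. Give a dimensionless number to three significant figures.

Path (a) isothermal: W = P₁V₁ ln(V₂/V₁) → W_a/(P₁V₁) = -1.065.
Path (b) adiabatic: W = P₁V₁(1 − (V₁/V₂)^(γ−1))/(γ−1) → W_b/(P₁V₁) = -1.328.
W_a / W_b = -1.065 / -1.328 = 0.8021.

W_a / W_b ≈ 0.802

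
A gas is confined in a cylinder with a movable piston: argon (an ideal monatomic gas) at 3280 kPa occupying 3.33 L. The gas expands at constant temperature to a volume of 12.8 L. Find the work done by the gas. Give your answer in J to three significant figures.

Isothermal: W = nRT ln(V₂/V₁) = P₁V₁ ln(V₂/V₁).
P₁V₁ = (3280 kPa)(3.33 L) = 10922 J.
W = 10922 × ln(12.8/3.33) = 10922 × 1.346
W_by_gas = 14707 J.

W ≈ 14700 J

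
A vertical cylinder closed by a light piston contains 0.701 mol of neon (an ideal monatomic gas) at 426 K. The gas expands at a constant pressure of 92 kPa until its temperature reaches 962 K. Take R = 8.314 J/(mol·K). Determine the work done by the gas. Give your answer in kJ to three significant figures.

Isobaric: W = P ΔV = nR ΔT.
W = (0.701)(8.314)(962 − 426) = 3124 J.

W ≈ 3.12 kJ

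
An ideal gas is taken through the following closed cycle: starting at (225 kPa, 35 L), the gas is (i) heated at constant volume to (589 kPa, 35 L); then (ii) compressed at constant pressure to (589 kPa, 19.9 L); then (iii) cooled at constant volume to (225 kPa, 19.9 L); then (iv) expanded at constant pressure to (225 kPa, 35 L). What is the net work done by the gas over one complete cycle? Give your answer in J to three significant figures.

Constant-volume legs do no work.
W(ii) = (589)(19.9 − 35) = -8894 J; W(iv) = (225)(35 − 19.9) = 3398 J.
W_net = -8894 + 3398 = -5496 J (the counter-clockwise enclosed area).

W_net ≈ -5500 J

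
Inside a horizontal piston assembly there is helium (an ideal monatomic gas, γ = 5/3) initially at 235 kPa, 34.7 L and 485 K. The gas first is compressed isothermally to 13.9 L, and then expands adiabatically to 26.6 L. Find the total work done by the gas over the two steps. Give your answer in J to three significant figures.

W_total ≈ -3160 J

Step 1 (isothermal): W = P₁V₁ ln(V₂/V₁) = (8155) ln(13.9/34.7) = -7460 J.
After step 1: P = 586.7 kPa, V = 13.9 L, T = 485 K.
Step 2 (adiabatic): W = (P₁V₁ − P₂V₂)/(γ−1) = (8154 − 5290)/0.667 = 4296 J.
W_total = -7460 + 4296 = -3164 J.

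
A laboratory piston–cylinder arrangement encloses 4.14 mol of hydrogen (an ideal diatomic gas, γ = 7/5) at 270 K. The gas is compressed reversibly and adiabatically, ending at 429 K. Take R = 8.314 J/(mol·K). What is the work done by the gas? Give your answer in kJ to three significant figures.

Adiabatic ⇒ Q = 0, so W_by = −ΔU = nCᵥ(T₁ − T₂).
Cᵥ = 5R/2 = 20.79 J/(mol·K).
W = (4.14)(20.79)(270 − 429) = -13682 J.

W ≈ -13.7 kJ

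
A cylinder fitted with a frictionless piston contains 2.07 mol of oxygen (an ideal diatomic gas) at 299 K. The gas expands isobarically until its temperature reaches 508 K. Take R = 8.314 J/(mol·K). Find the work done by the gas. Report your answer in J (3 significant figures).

W ≈ 3600 J

Isobaric: W = P ΔV = nR ΔT.
W = (2.07)(8.314)(508 − 299) = 3597 J.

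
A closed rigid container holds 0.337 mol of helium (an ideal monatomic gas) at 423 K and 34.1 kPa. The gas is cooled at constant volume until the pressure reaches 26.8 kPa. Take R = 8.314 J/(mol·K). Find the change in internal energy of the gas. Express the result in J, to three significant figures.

ΔU ≈ -381 J

Constant volume ⇒ W = 0, so Q = ΔU = nCᵥΔT with Cᵥ = 3R/2 = 12.47 J/(mol·K).
At constant V, T₂/T₁ = P₂/P₁ ⇒ ΔT = T₁(P₂/P₁ − 1) = 423·(26.8/34.1 − 1) = -90.55 K.
ΔU = (0.337)(12.47)(-90.55) = -380.6 J.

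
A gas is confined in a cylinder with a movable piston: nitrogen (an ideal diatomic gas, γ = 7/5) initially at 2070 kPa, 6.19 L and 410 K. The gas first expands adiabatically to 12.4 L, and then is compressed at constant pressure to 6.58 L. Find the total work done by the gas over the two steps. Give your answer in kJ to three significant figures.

Step 1 (adiabatic): W = (P₁V₁ − P₂V₂)/(γ−1) = (12813 − 9704)/0.4 = 7772 J.
After step 1: P = 782.6 kPa, V = 12.4 L, T = 310.5 K.
Step 2 (isobaric): W = PΔV = (782.6 kPa)(6.58 − 12.4 L) = -4555 J.
W_total = 7772 − 4555 = 3217 J.

W_total ≈ 3.22 kJ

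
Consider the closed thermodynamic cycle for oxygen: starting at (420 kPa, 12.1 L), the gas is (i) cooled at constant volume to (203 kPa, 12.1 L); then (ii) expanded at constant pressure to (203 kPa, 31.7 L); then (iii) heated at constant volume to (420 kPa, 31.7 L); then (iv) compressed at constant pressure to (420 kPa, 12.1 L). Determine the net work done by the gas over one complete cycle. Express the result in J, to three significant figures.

Constant-volume legs do no work.
W(ii) = (203)(31.7 − 12.1) = 3979 J; W(iv) = (420)(12.1 − 31.7) = -8232 J.
W_net = 3979 − 8232 = -4253 J (the counter-clockwise enclosed area).

W_net ≈ -4250 J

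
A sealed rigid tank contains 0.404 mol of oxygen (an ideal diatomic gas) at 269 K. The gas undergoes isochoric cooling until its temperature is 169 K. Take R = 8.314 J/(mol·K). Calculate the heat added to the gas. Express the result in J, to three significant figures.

Constant volume ⇒ W = 0, so Q = ΔU = nCᵥΔT with Cᵥ = 5R/2 = 20.79 J/(mol·K).
ΔU = (0.404)(20.79)(169 − 269) = -839.7 J.

Q ≈ -840 J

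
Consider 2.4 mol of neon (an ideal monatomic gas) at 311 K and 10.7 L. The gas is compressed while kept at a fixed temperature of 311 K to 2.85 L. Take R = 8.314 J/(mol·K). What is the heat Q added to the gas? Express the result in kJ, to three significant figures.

Q ≈ -8.21 kJ

Isothermal ⇒ ΔU = 0, so Q = W = nRT ln(V₂/V₁).
Q = (2.4)(8.314)(311) ln(2.85/10.7) = 6206 × -1.323 = -8210 J.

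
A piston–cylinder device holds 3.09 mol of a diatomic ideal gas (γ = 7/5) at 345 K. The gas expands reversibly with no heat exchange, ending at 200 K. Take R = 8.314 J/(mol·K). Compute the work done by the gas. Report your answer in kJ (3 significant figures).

W ≈ 9.31 kJ

Adiabatic ⇒ Q = 0, so W_by = −ΔU = nCᵥ(T₁ − T₂).
Cᵥ = 5R/2 = 20.79 J/(mol·K).
W = (3.09)(20.79)(345 − 200) = 9313 J.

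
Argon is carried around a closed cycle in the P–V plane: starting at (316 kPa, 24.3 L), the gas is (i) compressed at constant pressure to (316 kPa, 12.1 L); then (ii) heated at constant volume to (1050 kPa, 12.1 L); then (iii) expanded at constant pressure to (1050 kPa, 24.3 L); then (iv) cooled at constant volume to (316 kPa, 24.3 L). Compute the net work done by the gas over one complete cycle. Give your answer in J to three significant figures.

W_net ≈ 8950 J

Constant-volume legs do no work.
W(i) = (316)(12.1 − 24.3) = -3855 J; W(iii) = (1050)(24.3 − 12.1) = 12810 J.
W_net = -3855 + 12810 = 8955 J (the clockwise enclosed area).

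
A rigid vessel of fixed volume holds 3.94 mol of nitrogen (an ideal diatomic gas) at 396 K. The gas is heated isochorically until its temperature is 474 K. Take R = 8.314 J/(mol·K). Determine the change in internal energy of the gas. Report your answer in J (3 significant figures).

Constant volume ⇒ W = 0, so Q = ΔU = nCᵥΔT with Cᵥ = 5R/2 = 20.79 J/(mol·K).
ΔU = (3.94)(20.79)(474 − 396) = 6388 J.

ΔU ≈ 6390 J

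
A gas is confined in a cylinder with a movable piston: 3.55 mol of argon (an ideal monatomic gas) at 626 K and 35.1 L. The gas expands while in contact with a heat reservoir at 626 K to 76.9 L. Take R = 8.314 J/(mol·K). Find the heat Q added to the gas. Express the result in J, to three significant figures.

Q ≈ 14500 J

Isothermal ⇒ ΔU = 0, so Q = W = nRT ln(V₂/V₁).
Q = (3.55)(8.314)(626) ln(76.9/35.1) = 18476 × 0.7843 = 14491 J.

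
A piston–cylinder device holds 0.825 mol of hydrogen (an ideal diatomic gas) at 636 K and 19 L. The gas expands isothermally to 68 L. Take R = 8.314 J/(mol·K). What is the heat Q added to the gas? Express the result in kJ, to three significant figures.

Q ≈ 5.56 kJ

Isothermal ⇒ ΔU = 0, so Q = W = nRT ln(V₂/V₁).
Q = (0.825)(8.314)(636) ln(68/19) = 4362 × 1.275 = 5562 J.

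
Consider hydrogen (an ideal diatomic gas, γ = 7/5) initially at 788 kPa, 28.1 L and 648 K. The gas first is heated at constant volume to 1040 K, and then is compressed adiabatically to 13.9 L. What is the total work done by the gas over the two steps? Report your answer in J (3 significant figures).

W_total ≈ -28900 J

Step 1 (isochoric): W = 0 (constant volume).
After step 1: P = 1265 kPa (V unchanged).
Step 2 (adiabatic): W = (P₁V₁ − P₂V₂)/(γ−1) = (35538 − 47094)/0.4 = -28891 J.
W_total = 0 − 28891 = -28891 J.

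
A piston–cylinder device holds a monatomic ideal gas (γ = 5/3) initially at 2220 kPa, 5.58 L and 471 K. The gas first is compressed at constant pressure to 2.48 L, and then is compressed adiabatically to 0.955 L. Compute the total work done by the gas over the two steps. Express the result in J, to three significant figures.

Step 1 (isobaric): W = PΔV = (2220 kPa)(2.48 − 5.58 L) = -6882 J.
After step 1: P = 2220 kPa, V = 2.48 L, T = 209.3 K.
Step 2 (adiabatic): W = (P₁V₁ − P₂V₂)/(γ−1) = (5506 − 10402)/0.667 = -7344 J.
W_total = -6882 − 7344 = -14226 J.

W_total ≈ -14200 J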